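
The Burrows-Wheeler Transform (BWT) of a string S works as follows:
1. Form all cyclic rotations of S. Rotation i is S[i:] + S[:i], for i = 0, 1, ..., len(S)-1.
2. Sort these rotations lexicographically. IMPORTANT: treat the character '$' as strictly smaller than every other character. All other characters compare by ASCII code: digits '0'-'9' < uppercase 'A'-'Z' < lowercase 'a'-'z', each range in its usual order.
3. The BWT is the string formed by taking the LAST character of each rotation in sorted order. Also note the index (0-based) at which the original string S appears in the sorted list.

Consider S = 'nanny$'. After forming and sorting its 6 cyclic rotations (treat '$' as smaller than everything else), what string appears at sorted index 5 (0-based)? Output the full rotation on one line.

All 6 rotations (rotation i = S[i:]+S[:i]):
  rot[0] = nanny$
  rot[1] = anny$n
  rot[2] = nny$na
  rot[3] = ny$nan
  rot[4] = y$nann
  rot[5] = $nanny
Sorted (with $ < everything):
  sorted[0] = $nanny
  sorted[1] = anny$n
  sorted[2] = nanny$
  sorted[3] = nny$na
  sorted[4] = ny$nan
  sorted[5] = y$nann
sorted[5] = y$nann

Answer: y$nann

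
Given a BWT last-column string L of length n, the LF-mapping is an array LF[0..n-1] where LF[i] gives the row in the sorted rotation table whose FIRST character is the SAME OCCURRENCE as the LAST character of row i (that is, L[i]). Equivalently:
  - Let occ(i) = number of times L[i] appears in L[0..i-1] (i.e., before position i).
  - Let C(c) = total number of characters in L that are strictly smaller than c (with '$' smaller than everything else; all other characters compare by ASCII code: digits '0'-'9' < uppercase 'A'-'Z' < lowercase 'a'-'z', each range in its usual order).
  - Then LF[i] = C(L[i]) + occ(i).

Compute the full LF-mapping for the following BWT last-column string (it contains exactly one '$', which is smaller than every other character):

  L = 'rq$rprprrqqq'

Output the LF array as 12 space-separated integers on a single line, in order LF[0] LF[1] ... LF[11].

Char counts: '$':1, 'p':2, 'q':4, 'r':5
C (first-col start): C('$')=0, C('p')=1, C('q')=3, C('r')=7
L[0]='r': occ=0, LF[0]=C('r')+0=7+0=7
L[1]='q': occ=0, LF[1]=C('q')+0=3+0=3
L[2]='$': occ=0, LF[2]=C('$')+0=0+0=0
L[3]='r': occ=1, LF[3]=C('r')+1=7+1=8
L[4]='p': occ=0, LF[4]=C('p')+0=1+0=1
L[5]='r': occ=2, LF[5]=C('r')+2=7+2=9
L[6]='p': occ=1, LF[6]=C('p')+1=1+1=2
L[7]='r': occ=3, LF[7]=C('r')+3=7+3=10
L[8]='r': occ=4, LF[8]=C('r')+4=7+4=11
L[9]='q': occ=1, LF[9]=C('q')+1=3+1=4
L[10]='q': occ=2, LF[10]=C('q')+2=3+2=5
L[11]='q': occ=3, LF[11]=C('q')+3=3+3=6

Answer: 7 3 0 8 1 9 2 10 11 4 5 6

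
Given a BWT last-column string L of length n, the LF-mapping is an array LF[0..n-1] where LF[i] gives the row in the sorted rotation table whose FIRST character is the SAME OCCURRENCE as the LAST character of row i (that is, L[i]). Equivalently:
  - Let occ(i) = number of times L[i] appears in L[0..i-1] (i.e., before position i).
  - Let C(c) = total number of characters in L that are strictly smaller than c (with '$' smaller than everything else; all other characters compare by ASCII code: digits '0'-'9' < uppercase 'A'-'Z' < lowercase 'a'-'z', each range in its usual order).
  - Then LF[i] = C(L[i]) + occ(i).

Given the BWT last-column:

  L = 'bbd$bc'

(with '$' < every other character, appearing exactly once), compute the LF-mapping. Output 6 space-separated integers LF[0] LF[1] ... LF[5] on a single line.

Char counts: '$':1, 'b':3, 'c':1, 'd':1
C (first-col start): C('$')=0, C('b')=1, C('c')=4, C('d')=5
L[0]='b': occ=0, LF[0]=C('b')+0=1+0=1
L[1]='b': occ=1, LF[1]=C('b')+1=1+1=2
L[2]='d': occ=0, LF[2]=C('d')+0=5+0=5
L[3]='$': occ=0, LF[3]=C('$')+0=0+0=0
L[4]='b': occ=2, LF[4]=C('b')+2=1+2=3
L[5]='c': occ=0, LF[5]=C('c')+0=4+0=4

Answer: 1 2 5 0 3 4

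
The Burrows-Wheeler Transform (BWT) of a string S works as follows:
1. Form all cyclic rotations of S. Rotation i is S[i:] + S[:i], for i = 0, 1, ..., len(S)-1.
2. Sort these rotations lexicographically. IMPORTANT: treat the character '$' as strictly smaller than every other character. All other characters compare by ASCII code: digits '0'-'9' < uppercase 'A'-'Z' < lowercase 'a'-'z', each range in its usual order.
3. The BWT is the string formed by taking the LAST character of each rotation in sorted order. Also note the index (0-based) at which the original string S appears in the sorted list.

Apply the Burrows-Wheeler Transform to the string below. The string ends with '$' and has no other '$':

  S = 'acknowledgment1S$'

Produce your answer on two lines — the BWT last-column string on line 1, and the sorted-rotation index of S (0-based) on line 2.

Answer: St1$aelmdcwgkenno
3

Derivation:
All 17 rotations (rotation i = S[i:]+S[:i]):
  rot[0] = acknowledgment1S$
  rot[1] = cknowledgment1S$a
  rot[2] = knowledgment1S$ac
  rot[3] = nowledgment1S$ack
  rot[4] = owledgment1S$ackn
  rot[5] = wledgment1S$ackno
  rot[6] = ledgment1S$acknow
  rot[7] = edgment1S$acknowl
  rot[8] = dgment1S$acknowle
  rot[9] = gment1S$acknowled
  rot[10] = ment1S$acknowledg
  rot[11] = ent1S$acknowledgm
  rot[12] = nt1S$acknowledgme
  rot[13] = t1S$acknowledgmen
  rot[14] = 1S$acknowledgment
  rot[15] = S$acknowledgment1
  rot[16] = $acknowledgment1S
Sorted (with $ < everything):
  sorted[0] = $acknowledgment1S  (last char: 'S')
  sorted[1] = 1S$acknowledgment  (last char: 't')
  sorted[2] = S$acknowledgment1  (last char: '1')
  sorted[3] = acknowledgment1S$  (last char: '$')
  sorted[4] = cknowledgment1S$a  (last char: 'a')
  sorted[5] = dgment1S$acknowle  (last char: 'e')
  sorted[6] = edgment1S$acknowl  (last char: 'l')
  sorted[7] = ent1S$acknowledgm  (last char: 'm')
  sorted[8] = gment1S$acknowled  (last char: 'd')
  sorted[9] = knowledgment1S$ac  (last char: 'c')
  sorted[10] = ledgment1S$acknow  (last char: 'w')
  sorted[11] = ment1S$acknowledg  (last char: 'g')
  sorted[12] = nowledgment1S$ack  (last char: 'k')
  sorted[13] = nt1S$acknowledgme  (last char: 'e')
  sorted[14] = owledgment1S$ackn  (last char: 'n')
  sorted[15] = t1S$acknowledgmen  (last char: 'n')
  sorted[16] = wledgment1S$ackno  (last char: 'o')
Last column: St1$aelmdcwgkenno
Original string S is at sorted index 3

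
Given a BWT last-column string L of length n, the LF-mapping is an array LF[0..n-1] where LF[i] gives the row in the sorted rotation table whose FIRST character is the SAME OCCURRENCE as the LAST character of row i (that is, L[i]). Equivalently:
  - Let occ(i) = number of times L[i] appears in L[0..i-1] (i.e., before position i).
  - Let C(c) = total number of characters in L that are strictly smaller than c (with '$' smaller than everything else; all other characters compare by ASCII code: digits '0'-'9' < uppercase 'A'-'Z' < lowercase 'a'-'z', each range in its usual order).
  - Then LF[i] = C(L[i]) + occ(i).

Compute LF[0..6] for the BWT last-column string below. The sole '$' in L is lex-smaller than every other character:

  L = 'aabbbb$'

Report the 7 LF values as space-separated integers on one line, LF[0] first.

Char counts: '$':1, 'a':2, 'b':4
C (first-col start): C('$')=0, C('a')=1, C('b')=3
L[0]='a': occ=0, LF[0]=C('a')+0=1+0=1
L[1]='a': occ=1, LF[1]=C('a')+1=1+1=2
L[2]='b': occ=0, LF[2]=C('b')+0=3+0=3
L[3]='b': occ=1, LF[3]=C('b')+1=3+1=4
L[4]='b': occ=2, LF[4]=C('b')+2=3+2=5
L[5]='b': occ=3, LF[5]=C('b')+3=3+3=6
L[6]='$': occ=0, LF[6]=C('$')+0=0+0=0

Answer: 1 2 3 4 5 6 0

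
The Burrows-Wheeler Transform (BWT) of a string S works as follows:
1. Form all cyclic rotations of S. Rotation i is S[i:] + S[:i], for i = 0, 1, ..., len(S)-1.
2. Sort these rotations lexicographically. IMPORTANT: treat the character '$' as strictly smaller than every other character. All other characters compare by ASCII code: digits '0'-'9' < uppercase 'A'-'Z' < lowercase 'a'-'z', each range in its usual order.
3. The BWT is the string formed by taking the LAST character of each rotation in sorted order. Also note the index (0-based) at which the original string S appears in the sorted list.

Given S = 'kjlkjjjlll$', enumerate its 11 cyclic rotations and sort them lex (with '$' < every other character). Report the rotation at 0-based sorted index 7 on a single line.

Answer: l$kjlkjjjll

Derivation:
All 11 rotations (rotation i = S[i:]+S[:i]):
  rot[0] = kjlkjjjlll$
  rot[1] = jlkjjjlll$k
  rot[2] = lkjjjlll$kj
  rot[3] = kjjjlll$kjl
  rot[4] = jjjlll$kjlk
  rot[5] = jjlll$kjlkj
  rot[6] = jlll$kjlkjj
  rot[7] = lll$kjlkjjj
  rot[8] = ll$kjlkjjjl
  rot[9] = l$kjlkjjjll
  rot[10] = $kjlkjjjlll
Sorted (with $ < everything):
  sorted[0] = $kjlkjjjlll
  sorted[1] = jjjlll$kjlk
  sorted[2] = jjlll$kjlkj
  sorted[3] = jlkjjjlll$k
  sorted[4] = jlll$kjlkjj
  sorted[5] = kjjjlll$kjl
  sorted[6] = kjlkjjjlll$
  sorted[7] = l$kjlkjjjll
  sorted[8] = lkjjjlll$kj
  sorted[9] = ll$kjlkjjjl
  sorted[10] = lll$kjlkjjj
sorted[7] = l$kjlkjjjll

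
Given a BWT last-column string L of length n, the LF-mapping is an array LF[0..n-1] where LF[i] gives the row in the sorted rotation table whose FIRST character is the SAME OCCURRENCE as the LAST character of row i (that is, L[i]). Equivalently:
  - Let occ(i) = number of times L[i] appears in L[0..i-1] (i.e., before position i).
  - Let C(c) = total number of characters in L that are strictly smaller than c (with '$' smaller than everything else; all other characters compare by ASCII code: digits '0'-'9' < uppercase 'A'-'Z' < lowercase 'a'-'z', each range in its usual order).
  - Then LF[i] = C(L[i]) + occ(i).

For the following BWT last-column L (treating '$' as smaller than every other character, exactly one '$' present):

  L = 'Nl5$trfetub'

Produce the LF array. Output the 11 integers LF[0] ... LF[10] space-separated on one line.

Answer: 2 6 1 0 8 7 5 4 9 10 3

Derivation:
Char counts: '$':1, '5':1, 'N':1, 'b':1, 'e':1, 'f':1, 'l':1, 'r':1, 't':2, 'u':1
C (first-col start): C('$')=0, C('5')=1, C('N')=2, C('b')=3, C('e')=4, C('f')=5, C('l')=6, C('r')=7, C('t')=8, C('u')=10
L[0]='N': occ=0, LF[0]=C('N')+0=2+0=2
L[1]='l': occ=0, LF[1]=C('l')+0=6+0=6
L[2]='5': occ=0, LF[2]=C('5')+0=1+0=1
L[3]='$': occ=0, LF[3]=C('$')+0=0+0=0
L[4]='t': occ=0, LF[4]=C('t')+0=8+0=8
L[5]='r': occ=0, LF[5]=C('r')+0=7+0=7
L[6]='f': occ=0, LF[6]=C('f')+0=5+0=5
L[7]='e': occ=0, LF[7]=C('e')+0=4+0=4
L[8]='t': occ=1, LF[8]=C('t')+1=8+1=9
L[9]='u': occ=0, LF[9]=C('u')+0=10+0=10
L[10]='b': occ=0, LF[10]=C('b')+0=3+0=3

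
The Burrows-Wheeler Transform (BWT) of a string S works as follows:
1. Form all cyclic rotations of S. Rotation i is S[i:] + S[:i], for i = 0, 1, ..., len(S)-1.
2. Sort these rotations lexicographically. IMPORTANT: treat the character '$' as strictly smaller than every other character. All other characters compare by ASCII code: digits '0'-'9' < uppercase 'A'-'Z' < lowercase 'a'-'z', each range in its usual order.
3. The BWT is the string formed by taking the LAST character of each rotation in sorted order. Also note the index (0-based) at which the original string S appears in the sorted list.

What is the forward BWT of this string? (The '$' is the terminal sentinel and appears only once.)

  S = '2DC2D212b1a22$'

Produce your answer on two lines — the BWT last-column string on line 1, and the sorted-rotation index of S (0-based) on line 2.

All 14 rotations (rotation i = S[i:]+S[:i]):
  rot[0] = 2DC2D212b1a22$
  rot[1] = DC2D212b1a22$2
  rot[2] = C2D212b1a22$2D
  rot[3] = 2D212b1a22$2DC
  rot[4] = D212b1a22$2DC2
  rot[5] = 212b1a22$2DC2D
  rot[6] = 12b1a22$2DC2D2
  rot[7] = 2b1a22$2DC2D21
  rot[8] = b1a22$2DC2D212
  rot[9] = 1a22$2DC2D212b
  rot[10] = a22$2DC2D212b1
  rot[11] = 22$2DC2D212b1a
  rot[12] = 2$2DC2D212b1a2
  rot[13] = $2DC2D212b1a22
Sorted (with $ < everything):
  sorted[0] = $2DC2D212b1a22  (last char: '2')
  sorted[1] = 12b1a22$2DC2D2  (last char: '2')
  sorted[2] = 1a22$2DC2D212b  (last char: 'b')
  sorted[3] = 2$2DC2D212b1a2  (last char: '2')
  sorted[4] = 212b1a22$2DC2D  (last char: 'D')
  sorted[5] = 22$2DC2D212b1a  (last char: 'a')
  sorted[6] = 2D212b1a22$2DC  (last char: 'C')
  sorted[7] = 2DC2D212b1a22$  (last char: '$')
  sorted[8] = 2b1a22$2DC2D21  (last char: '1')
  sorted[9] = C2D212b1a22$2D  (last char: 'D')
  sorted[10] = D212b1a22$2DC2  (last char: '2')
  sorted[11] = DC2D212b1a22$2  (last char: '2')
  sorted[12] = a22$2DC2D212b1  (last char: '1')
  sorted[13] = b1a22$2DC2D212  (last char: '2')
Last column: 22b2DaC$1D2212
Original string S is at sorted index 7

Answer: 22b2DaC$1D2212
7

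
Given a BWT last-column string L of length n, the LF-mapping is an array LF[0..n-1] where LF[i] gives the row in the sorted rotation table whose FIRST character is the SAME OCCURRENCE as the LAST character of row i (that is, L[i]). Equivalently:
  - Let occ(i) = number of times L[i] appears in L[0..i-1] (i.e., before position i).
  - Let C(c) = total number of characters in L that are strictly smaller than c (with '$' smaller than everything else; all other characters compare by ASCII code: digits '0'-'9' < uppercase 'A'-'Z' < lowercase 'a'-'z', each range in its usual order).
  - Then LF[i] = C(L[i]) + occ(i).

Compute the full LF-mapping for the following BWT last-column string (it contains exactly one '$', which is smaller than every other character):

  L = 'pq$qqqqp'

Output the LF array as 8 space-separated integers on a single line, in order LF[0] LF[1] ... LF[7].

Char counts: '$':1, 'p':2, 'q':5
C (first-col start): C('$')=0, C('p')=1, C('q')=3
L[0]='p': occ=0, LF[0]=C('p')+0=1+0=1
L[1]='q': occ=0, LF[1]=C('q')+0=3+0=3
L[2]='$': occ=0, LF[2]=C('$')+0=0+0=0
L[3]='q': occ=1, LF[3]=C('q')+1=3+1=4
L[4]='q': occ=2, LF[4]=C('q')+2=3+2=5
L[5]='q': occ=3, LF[5]=C('q')+3=3+3=6
L[6]='q': occ=4, LF[6]=C('q')+4=3+4=7
L[7]='p': occ=1, LF[7]=C('p')+1=1+1=2

Answer: 1 3 0 4 5 6 7 2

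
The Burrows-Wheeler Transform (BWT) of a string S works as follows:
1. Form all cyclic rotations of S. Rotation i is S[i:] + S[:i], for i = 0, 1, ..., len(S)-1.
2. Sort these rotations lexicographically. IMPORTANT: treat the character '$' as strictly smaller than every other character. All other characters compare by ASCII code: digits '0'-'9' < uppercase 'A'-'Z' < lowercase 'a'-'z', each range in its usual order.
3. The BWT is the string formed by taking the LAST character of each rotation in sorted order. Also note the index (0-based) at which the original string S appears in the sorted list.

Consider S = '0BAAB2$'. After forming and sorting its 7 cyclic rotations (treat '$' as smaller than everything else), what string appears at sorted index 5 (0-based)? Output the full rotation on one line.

All 7 rotations (rotation i = S[i:]+S[:i]):
  rot[0] = 0BAAB2$
  rot[1] = BAAB2$0
  rot[2] = AAB2$0B
  rot[3] = AB2$0BA
  rot[4] = B2$0BAA
  rot[5] = 2$0BAAB
  rot[6] = $0BAAB2
Sorted (with $ < everything):
  sorted[0] = $0BAAB2
  sorted[1] = 0BAAB2$
  sorted[2] = 2$0BAAB
  sorted[3] = AAB2$0B
  sorted[4] = AB2$0BA
  sorted[5] = B2$0BAA
  sorted[6] = BAAB2$0
sorted[5] = B2$0BAA

Answer: B2$0BAA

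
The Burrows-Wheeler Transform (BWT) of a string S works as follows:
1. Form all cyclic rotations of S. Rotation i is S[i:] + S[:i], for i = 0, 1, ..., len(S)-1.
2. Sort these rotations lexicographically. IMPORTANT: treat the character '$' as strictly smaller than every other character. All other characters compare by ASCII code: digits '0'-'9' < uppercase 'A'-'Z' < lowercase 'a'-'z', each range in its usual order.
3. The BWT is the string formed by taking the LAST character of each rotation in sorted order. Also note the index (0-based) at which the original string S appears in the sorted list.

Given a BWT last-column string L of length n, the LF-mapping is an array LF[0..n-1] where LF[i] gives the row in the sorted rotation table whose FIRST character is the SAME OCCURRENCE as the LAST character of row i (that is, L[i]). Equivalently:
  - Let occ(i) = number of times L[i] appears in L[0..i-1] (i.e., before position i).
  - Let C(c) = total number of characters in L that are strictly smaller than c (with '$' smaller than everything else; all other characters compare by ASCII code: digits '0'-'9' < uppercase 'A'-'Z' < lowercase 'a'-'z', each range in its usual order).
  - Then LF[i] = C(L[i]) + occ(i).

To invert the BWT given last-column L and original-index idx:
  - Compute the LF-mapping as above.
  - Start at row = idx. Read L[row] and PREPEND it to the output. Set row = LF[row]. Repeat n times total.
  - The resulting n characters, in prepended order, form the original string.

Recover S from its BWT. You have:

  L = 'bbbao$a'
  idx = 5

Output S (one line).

Answer: baobab$

Derivation:
LF mapping: 3 4 5 1 6 0 2
Walk LF starting at row 5, prepending L[row]:
  step 1: row=5, L[5]='$', prepend. Next row=LF[5]=0
  step 2: row=0, L[0]='b', prepend. Next row=LF[0]=3
  step 3: row=3, L[3]='a', prepend. Next row=LF[3]=1
  step 4: row=1, L[1]='b', prepend. Next row=LF[1]=4
  step 5: row=4, L[4]='o', prepend. Next row=LF[4]=6
  step 6: row=6, L[6]='a', prepend. Next row=LF[6]=2
  step 7: row=2, L[2]='b', prepend. Next row=LF[2]=5
Reversed output: baobab$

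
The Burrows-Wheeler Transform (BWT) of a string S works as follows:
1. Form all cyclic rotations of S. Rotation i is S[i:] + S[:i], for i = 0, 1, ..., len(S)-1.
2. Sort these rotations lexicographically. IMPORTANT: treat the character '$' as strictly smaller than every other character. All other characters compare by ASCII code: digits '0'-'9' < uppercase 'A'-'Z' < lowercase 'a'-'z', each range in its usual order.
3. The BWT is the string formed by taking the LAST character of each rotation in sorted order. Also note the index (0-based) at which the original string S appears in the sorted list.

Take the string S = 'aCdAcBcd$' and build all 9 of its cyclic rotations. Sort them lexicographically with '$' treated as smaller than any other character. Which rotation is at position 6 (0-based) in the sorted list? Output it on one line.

All 9 rotations (rotation i = S[i:]+S[:i]):
  rot[0] = aCdAcBcd$
  rot[1] = CdAcBcd$a
  rot[2] = dAcBcd$aC
  rot[3] = AcBcd$aCd
  rot[4] = cBcd$aCdA
  rot[5] = Bcd$aCdAc
  rot[6] = cd$aCdAcB
  rot[7] = d$aCdAcBc
  rot[8] = $aCdAcBcd
Sorted (with $ < everything):
  sorted[0] = $aCdAcBcd
  sorted[1] = AcBcd$aCd
  sorted[2] = Bcd$aCdAc
  sorted[3] = CdAcBcd$a
  sorted[4] = aCdAcBcd$
  sorted[5] = cBcd$aCdA
  sorted[6] = cd$aCdAcB
  sorted[7] = d$aCdAcBc
  sorted[8] = dAcBcd$aC
sorted[6] = cd$aCdAcB

Answer: cd$aCdAcB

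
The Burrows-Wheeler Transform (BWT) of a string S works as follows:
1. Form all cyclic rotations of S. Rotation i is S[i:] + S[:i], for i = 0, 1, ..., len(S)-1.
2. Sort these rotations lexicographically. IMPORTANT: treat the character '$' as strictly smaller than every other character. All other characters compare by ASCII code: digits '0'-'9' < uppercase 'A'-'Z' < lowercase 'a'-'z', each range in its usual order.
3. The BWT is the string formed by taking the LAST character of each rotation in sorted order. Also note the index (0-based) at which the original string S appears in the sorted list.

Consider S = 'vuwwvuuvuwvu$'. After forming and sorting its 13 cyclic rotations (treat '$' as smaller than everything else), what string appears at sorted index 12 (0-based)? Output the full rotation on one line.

Answer: wwvuuvuwvu$vu

Derivation:
All 13 rotations (rotation i = S[i:]+S[:i]):
  rot[0] = vuwwvuuvuwvu$
  rot[1] = uwwvuuvuwvu$v
  rot[2] = wwvuuvuwvu$vu
  rot[3] = wvuuvuwvu$vuw
  rot[4] = vuuvuwvu$vuww
  rot[5] = uuvuwvu$vuwwv
  rot[6] = uvuwvu$vuwwvu
  rot[7] = vuwvu$vuwwvuu
  rot[8] = uwvu$vuwwvuuv
  rot[9] = wvu$vuwwvuuvu
  rot[10] = vu$vuwwvuuvuw
  rot[11] = u$vuwwvuuvuwv
  rot[12] = $vuwwvuuvuwvu
Sorted (with $ < everything):
  sorted[0] = $vuwwvuuvuwvu
  sorted[1] = u$vuwwvuuvuwv
  sorted[2] = uuvuwvu$vuwwv
  sorted[3] = uvuwvu$vuwwvu
  sorted[4] = uwvu$vuwwvuuv
  sorted[5] = uwwvuuvuwvu$v
  sorted[6] = vu$vuwwvuuvuw
  sorted[7] = vuuvuwvu$vuww
  sorted[8] = vuwvu$vuwwvuu
  sorted[9] = vuwwvuuvuwvu$
  sorted[10] = wvu$vuwwvuuvu
  sorted[11] = wvuuvuwvu$vuw
  sorted[12] = wwvuuvuwvu$vu
sorted[12] = wwvuuvuwvu$vu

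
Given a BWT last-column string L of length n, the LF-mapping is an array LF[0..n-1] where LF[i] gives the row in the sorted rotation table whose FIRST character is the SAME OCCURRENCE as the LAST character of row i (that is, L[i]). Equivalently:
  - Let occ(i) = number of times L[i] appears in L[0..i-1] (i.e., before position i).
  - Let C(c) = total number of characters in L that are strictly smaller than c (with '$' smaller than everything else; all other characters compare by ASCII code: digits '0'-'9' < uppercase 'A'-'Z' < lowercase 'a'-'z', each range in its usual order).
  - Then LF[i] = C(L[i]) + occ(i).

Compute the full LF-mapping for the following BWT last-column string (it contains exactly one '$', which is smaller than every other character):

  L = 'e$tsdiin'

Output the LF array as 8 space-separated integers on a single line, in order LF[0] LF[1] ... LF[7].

Answer: 2 0 7 6 1 3 4 5

Derivation:
Char counts: '$':1, 'd':1, 'e':1, 'i':2, 'n':1, 's':1, 't':1
C (first-col start): C('$')=0, C('d')=1, C('e')=2, C('i')=3, C('n')=5, C('s')=6, C('t')=7
L[0]='e': occ=0, LF[0]=C('e')+0=2+0=2
L[1]='$': occ=0, LF[1]=C('$')+0=0+0=0
L[2]='t': occ=0, LF[2]=C('t')+0=7+0=7
L[3]='s': occ=0, LF[3]=C('s')+0=6+0=6
L[4]='d': occ=0, LF[4]=C('d')+0=1+0=1
L[5]='i': occ=0, LF[5]=C('i')+0=3+0=3
L[6]='i': occ=1, LF[6]=C('i')+1=3+1=4
L[7]='n': occ=0, LF[7]=C('n')+0=5+0=5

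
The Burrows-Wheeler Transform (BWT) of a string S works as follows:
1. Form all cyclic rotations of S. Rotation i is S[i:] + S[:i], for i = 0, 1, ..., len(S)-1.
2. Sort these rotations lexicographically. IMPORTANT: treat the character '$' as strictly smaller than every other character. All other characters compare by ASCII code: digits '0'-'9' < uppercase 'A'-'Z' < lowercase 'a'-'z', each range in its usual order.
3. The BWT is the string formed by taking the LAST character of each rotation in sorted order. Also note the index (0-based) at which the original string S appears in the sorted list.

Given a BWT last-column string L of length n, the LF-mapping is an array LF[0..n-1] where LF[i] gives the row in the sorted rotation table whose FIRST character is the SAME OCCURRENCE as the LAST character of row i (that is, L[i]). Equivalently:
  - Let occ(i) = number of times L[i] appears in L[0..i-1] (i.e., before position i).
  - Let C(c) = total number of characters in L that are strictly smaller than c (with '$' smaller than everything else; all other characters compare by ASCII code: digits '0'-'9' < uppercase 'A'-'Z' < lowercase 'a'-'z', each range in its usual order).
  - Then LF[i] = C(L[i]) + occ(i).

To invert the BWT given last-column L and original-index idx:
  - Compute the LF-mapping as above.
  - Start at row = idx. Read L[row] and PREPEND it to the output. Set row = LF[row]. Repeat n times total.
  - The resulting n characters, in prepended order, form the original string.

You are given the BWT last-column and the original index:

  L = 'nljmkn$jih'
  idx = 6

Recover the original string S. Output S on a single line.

LF mapping: 8 6 3 7 5 9 0 4 2 1
Walk LF starting at row 6, prepending L[row]:
  step 1: row=6, L[6]='$', prepend. Next row=LF[6]=0
  step 2: row=0, L[0]='n', prepend. Next row=LF[0]=8
  step 3: row=8, L[8]='i', prepend. Next row=LF[8]=2
  step 4: row=2, L[2]='j', prepend. Next row=LF[2]=3
  step 5: row=3, L[3]='m', prepend. Next row=LF[3]=7
  step 6: row=7, L[7]='j', prepend. Next row=LF[7]=4
  step 7: row=4, L[4]='k', prepend. Next row=LF[4]=5
  step 8: row=5, L[5]='n', prepend. Next row=LF[5]=9
  step 9: row=9, L[9]='h', prepend. Next row=LF[9]=1
  step 10: row=1, L[1]='l', prepend. Next row=LF[1]=6
Reversed output: lhnkjmjin$

Answer: lhnkjmjin$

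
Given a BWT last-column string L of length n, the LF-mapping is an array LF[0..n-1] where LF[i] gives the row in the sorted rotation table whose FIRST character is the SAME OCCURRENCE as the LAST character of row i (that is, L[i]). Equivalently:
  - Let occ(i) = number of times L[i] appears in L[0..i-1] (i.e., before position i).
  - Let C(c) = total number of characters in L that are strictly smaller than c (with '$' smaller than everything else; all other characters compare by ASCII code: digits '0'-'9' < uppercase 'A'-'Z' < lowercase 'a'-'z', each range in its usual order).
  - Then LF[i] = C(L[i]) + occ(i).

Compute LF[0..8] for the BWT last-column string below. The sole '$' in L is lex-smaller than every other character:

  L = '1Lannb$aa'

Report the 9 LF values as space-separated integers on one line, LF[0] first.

Char counts: '$':1, '1':1, 'L':1, 'a':3, 'b':1, 'n':2
C (first-col start): C('$')=0, C('1')=1, C('L')=2, C('a')=3, C('b')=6, C('n')=7
L[0]='1': occ=0, LF[0]=C('1')+0=1+0=1
L[1]='L': occ=0, LF[1]=C('L')+0=2+0=2
L[2]='a': occ=0, LF[2]=C('a')+0=3+0=3
L[3]='n': occ=0, LF[3]=C('n')+0=7+0=7
L[4]='n': occ=1, LF[4]=C('n')+1=7+1=8
L[5]='b': occ=0, LF[5]=C('b')+0=6+0=6
L[6]='$': occ=0, LF[6]=C('$')+0=0+0=0
L[7]='a': occ=1, LF[7]=C('a')+1=3+1=4
L[8]='a': occ=2, LF[8]=C('a')+2=3+2=5

Answer: 1 2 3 7 8 6 0 4 5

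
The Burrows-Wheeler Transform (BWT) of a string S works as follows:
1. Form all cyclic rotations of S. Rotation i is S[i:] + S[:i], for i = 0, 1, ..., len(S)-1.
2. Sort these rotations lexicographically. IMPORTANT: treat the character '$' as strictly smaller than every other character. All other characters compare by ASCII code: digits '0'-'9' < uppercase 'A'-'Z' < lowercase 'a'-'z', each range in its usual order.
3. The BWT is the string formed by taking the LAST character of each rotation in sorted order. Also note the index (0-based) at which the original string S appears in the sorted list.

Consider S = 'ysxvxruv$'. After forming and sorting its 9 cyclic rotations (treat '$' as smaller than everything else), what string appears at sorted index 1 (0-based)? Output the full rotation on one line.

Answer: ruv$ysxvx

Derivation:
All 9 rotations (rotation i = S[i:]+S[:i]):
  rot[0] = ysxvxruv$
  rot[1] = sxvxruv$y
  rot[2] = xvxruv$ys
  rot[3] = vxruv$ysx
  rot[4] = xruv$ysxv
  rot[5] = ruv$ysxvx
  rot[6] = uv$ysxvxr
  rot[7] = v$ysxvxru
  rot[8] = $ysxvxruv
Sorted (with $ < everything):
  sorted[0] = $ysxvxruv
  sorted[1] = ruv$ysxvx
  sorted[2] = sxvxruv$y
  sorted[3] = uv$ysxvxr
  sorted[4] = v$ysxvxru
  sorted[5] = vxruv$ysx
  sorted[6] = xruv$ysxv
  sorted[7] = xvxruv$ys
  sorted[8] = ysxvxruv$
sorted[1] = ruv$ysxvx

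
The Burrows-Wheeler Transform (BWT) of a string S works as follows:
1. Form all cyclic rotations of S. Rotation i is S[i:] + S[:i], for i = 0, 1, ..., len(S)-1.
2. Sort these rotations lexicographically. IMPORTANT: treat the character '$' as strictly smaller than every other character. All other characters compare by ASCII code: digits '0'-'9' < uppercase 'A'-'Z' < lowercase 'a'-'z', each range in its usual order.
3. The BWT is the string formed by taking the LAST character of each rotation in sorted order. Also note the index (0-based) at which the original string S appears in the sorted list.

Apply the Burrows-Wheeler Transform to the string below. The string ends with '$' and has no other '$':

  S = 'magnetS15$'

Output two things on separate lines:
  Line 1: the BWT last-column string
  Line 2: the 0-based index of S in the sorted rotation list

All 10 rotations (rotation i = S[i:]+S[:i]):
  rot[0] = magnetS15$
  rot[1] = agnetS15$m
  rot[2] = gnetS15$ma
  rot[3] = netS15$mag
  rot[4] = etS15$magn
  rot[5] = tS15$magne
  rot[6] = S15$magnet
  rot[7] = 15$magnetS
  rot[8] = 5$magnetS1
  rot[9] = $magnetS15
Sorted (with $ < everything):
  sorted[0] = $magnetS15  (last char: '5')
  sorted[1] = 15$magnetS  (last char: 'S')
  sorted[2] = 5$magnetS1  (last char: '1')
  sorted[3] = S15$magnet  (last char: 't')
  sorted[4] = agnetS15$m  (last char: 'm')
  sorted[5] = etS15$magn  (last char: 'n')
  sorted[6] = gnetS15$ma  (last char: 'a')
  sorted[7] = magnetS15$  (last char: '$')
  sorted[8] = netS15$mag  (last char: 'g')
  sorted[9] = tS15$magne  (last char: 'e')
Last column: 5S1tmna$ge
Original string S is at sorted index 7

Answer: 5S1tmna$ge
7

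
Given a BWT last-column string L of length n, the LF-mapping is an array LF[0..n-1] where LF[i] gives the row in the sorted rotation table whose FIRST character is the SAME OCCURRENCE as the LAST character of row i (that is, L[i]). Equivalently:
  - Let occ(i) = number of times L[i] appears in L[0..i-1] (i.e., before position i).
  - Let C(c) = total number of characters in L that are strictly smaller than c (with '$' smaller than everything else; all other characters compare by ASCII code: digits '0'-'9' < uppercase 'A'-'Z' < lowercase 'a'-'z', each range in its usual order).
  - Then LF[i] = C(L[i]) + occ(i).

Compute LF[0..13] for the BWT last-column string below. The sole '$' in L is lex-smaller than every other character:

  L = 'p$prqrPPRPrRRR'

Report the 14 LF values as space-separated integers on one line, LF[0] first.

Char counts: '$':1, 'P':3, 'R':4, 'p':2, 'q':1, 'r':3
C (first-col start): C('$')=0, C('P')=1, C('R')=4, C('p')=8, C('q')=10, C('r')=11
L[0]='p': occ=0, LF[0]=C('p')+0=8+0=8
L[1]='$': occ=0, LF[1]=C('$')+0=0+0=0
L[2]='p': occ=1, LF[2]=C('p')+1=8+1=9
L[3]='r': occ=0, LF[3]=C('r')+0=11+0=11
L[4]='q': occ=0, LF[4]=C('q')+0=10+0=10
L[5]='r': occ=1, LF[5]=C('r')+1=11+1=12
L[6]='P': occ=0, LF[6]=C('P')+0=1+0=1
L[7]='P': occ=1, LF[7]=C('P')+1=1+1=2
L[8]='R': occ=0, LF[8]=C('R')+0=4+0=4
L[9]='P': occ=2, LF[9]=C('P')+2=1+2=3
L[10]='r': occ=2, LF[10]=C('r')+2=11+2=13
L[11]='R': occ=1, LF[11]=C('R')+1=4+1=5
L[12]='R': occ=2, LF[12]=C('R')+2=4+2=6
L[13]='R': occ=3, LF[13]=C('R')+3=4+3=7

Answer: 8 0 9 11 10 12 1 2 4 3 13 5 6 7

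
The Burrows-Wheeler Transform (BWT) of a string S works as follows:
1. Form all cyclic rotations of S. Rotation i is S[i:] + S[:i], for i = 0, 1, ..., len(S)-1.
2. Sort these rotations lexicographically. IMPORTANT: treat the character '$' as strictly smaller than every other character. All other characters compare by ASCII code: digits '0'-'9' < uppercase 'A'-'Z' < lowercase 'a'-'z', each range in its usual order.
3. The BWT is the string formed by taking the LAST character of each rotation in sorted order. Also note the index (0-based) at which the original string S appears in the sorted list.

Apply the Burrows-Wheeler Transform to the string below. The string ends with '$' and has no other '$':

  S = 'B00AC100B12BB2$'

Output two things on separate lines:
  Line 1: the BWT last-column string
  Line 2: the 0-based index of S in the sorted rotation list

All 15 rotations (rotation i = S[i:]+S[:i]):
  rot[0] = B00AC100B12BB2$
  rot[1] = 00AC100B12BB2$B
  rot[2] = 0AC100B12BB2$B0
  rot[3] = AC100B12BB2$B00
  rot[4] = C100B12BB2$B00A
  rot[5] = 100B12BB2$B00AC
  rot[6] = 00B12BB2$B00AC1
  rot[7] = 0B12BB2$B00AC10
  rot[8] = B12BB2$B00AC100
  rot[9] = 12BB2$B00AC100B
  rot[10] = 2BB2$B00AC100B1
  rot[11] = BB2$B00AC100B12
  rot[12] = B2$B00AC100B12B
  rot[13] = 2$B00AC100B12BB
  rot[14] = $B00AC100B12BB2
Sorted (with $ < everything):
  sorted[0] = $B00AC100B12BB2  (last char: '2')
  sorted[1] = 00AC100B12BB2$B  (last char: 'B')
  sorted[2] = 00B12BB2$B00AC1  (last char: '1')
  sorted[3] = 0AC100B12BB2$B0  (last char: '0')
  sorted[4] = 0B12BB2$B00AC10  (last char: '0')
  sorted[5] = 100B12BB2$B00AC  (last char: 'C')
  sorted[6] = 12BB2$B00AC100B  (last char: 'B')
  sorted[7] = 2$B00AC100B12BB  (last char: 'B')
  sorted[8] = 2BB2$B00AC100B1  (last char: '1')
  sorted[9] = AC100B12BB2$B00  (last char: '0')
  sorted[10] = B00AC100B12BB2$  (last char: '$')
  sorted[11] = B12BB2$B00AC100  (last char: '0')
  sorted[12] = B2$B00AC100B12B  (last char: 'B')
  sorted[13] = BB2$B00AC100B12  (last char: '2')
  sorted[14] = C100B12BB2$B00A  (last char: 'A')
Last column: 2B100CBB10$0B2A
Original string S is at sorted index 10

Answer: 2B100CBB10$0B2A
10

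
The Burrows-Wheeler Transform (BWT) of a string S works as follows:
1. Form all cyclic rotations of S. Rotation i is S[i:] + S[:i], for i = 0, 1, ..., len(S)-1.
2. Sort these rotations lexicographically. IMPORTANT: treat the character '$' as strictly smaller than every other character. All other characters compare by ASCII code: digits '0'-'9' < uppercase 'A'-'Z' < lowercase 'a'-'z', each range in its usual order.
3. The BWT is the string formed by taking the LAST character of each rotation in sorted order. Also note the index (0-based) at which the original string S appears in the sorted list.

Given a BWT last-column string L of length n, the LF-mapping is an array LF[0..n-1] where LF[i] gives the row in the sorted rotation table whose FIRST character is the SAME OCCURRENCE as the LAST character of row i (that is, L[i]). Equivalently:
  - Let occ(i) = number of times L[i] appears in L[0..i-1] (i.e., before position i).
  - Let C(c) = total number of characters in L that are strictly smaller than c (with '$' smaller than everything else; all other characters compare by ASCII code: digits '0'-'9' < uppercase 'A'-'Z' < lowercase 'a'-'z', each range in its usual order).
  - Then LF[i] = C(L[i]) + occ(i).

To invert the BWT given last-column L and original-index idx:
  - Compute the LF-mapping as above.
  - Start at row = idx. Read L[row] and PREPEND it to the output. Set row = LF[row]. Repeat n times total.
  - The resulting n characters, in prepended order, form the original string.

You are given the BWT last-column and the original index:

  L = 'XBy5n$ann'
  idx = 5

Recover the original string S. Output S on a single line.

LF mapping: 3 2 8 1 5 0 4 6 7
Walk LF starting at row 5, prepending L[row]:
  step 1: row=5, L[5]='$', prepend. Next row=LF[5]=0
  step 2: row=0, L[0]='X', prepend. Next row=LF[0]=3
  step 3: row=3, L[3]='5', prepend. Next row=LF[3]=1
  step 4: row=1, L[1]='B', prepend. Next row=LF[1]=2
  step 5: row=2, L[2]='y', prepend. Next row=LF[2]=8
  step 6: row=8, L[8]='n', prepend. Next row=LF[8]=7
  step 7: row=7, L[7]='n', prepend. Next row=LF[7]=6
  step 8: row=6, L[6]='a', prepend. Next row=LF[6]=4
  step 9: row=4, L[4]='n', prepend. Next row=LF[4]=5
Reversed output: nannyB5X$

Answer: nannyB5X$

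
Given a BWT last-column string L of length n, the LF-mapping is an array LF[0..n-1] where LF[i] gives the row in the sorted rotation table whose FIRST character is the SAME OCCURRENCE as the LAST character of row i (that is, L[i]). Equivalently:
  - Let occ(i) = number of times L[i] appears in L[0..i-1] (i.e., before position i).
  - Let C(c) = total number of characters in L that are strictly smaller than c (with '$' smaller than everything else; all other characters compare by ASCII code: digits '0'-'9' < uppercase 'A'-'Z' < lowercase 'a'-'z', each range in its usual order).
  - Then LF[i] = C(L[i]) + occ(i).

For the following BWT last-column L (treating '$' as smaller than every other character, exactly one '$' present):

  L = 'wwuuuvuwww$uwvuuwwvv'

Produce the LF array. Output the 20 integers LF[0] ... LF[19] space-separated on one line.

Char counts: '$':1, 'u':7, 'v':4, 'w':8
C (first-col start): C('$')=0, C('u')=1, C('v')=8, C('w')=12
L[0]='w': occ=0, LF[0]=C('w')+0=12+0=12
L[1]='w': occ=1, LF[1]=C('w')+1=12+1=13
L[2]='u': occ=0, LF[2]=C('u')+0=1+0=1
L[3]='u': occ=1, LF[3]=C('u')+1=1+1=2
L[4]='u': occ=2, LF[4]=C('u')+2=1+2=3
L[5]='v': occ=0, LF[5]=C('v')+0=8+0=8
L[6]='u': occ=3, LF[6]=C('u')+3=1+3=4
L[7]='w': occ=2, LF[7]=C('w')+2=12+2=14
L[8]='w': occ=3, LF[8]=C('w')+3=12+3=15
L[9]='w': occ=4, LF[9]=C('w')+4=12+4=16
L[10]='$': occ=0, LF[10]=C('$')+0=0+0=0
L[11]='u': occ=4, LF[11]=C('u')+4=1+4=5
L[12]='w': occ=5, LF[12]=C('w')+5=12+5=17
L[13]='v': occ=1, LF[13]=C('v')+1=8+1=9
L[14]='u': occ=5, LF[14]=C('u')+5=1+5=6
L[15]='u': occ=6, LF[15]=C('u')+6=1+6=7
L[16]='w': occ=6, LF[16]=C('w')+6=12+6=18
L[17]='w': occ=7, LF[17]=C('w')+7=12+7=19
L[18]='v': occ=2, LF[18]=C('v')+2=8+2=10
L[19]='v': occ=3, LF[19]=C('v')+3=8+3=11

Answer: 12 13 1 2 3 8 4 14 15 16 0 5 17 9 6 7 18 19 10 11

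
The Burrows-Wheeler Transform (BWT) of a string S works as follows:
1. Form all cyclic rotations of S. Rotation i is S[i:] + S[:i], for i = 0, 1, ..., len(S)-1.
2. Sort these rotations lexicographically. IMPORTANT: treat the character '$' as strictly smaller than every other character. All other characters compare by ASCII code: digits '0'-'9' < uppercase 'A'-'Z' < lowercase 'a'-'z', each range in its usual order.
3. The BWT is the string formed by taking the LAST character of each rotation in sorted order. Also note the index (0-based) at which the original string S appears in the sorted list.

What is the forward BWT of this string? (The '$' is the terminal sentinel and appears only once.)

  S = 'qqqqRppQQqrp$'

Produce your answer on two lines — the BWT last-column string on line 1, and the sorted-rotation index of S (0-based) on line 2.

Answer: ppQqrpRqqq$Qq
10

Derivation:
All 13 rotations (rotation i = S[i:]+S[:i]):
  rot[0] = qqqqRppQQqrp$
  rot[1] = qqqRppQQqrp$q
  rot[2] = qqRppQQqrp$qq
  rot[3] = qRppQQqrp$qqq
  rot[4] = RppQQqrp$qqqq
  rot[5] = ppQQqrp$qqqqR
  rot[6] = pQQqrp$qqqqRp
  rot[7] = QQqrp$qqqqRpp
  rot[8] = Qqrp$qqqqRppQ
  rot[9] = qrp$qqqqRppQQ
  rot[10] = rp$qqqqRppQQq
  rot[11] = p$qqqqRppQQqr
  rot[12] = $qqqqRppQQqrp
Sorted (with $ < everything):
  sorted[0] = $qqqqRppQQqrp  (last char: 'p')
  sorted[1] = QQqrp$qqqqRpp  (last char: 'p')
  sorted[2] = Qqrp$qqqqRppQ  (last char: 'Q')
  sorted[3] = RppQQqrp$qqqq  (last char: 'q')
  sorted[4] = p$qqqqRppQQqr  (last char: 'r')
  sorted[5] = pQQqrp$qqqqRp  (last char: 'p')
  sorted[6] = ppQQqrp$qqqqR  (last char: 'R')
  sorted[7] = qRppQQqrp$qqq  (last char: 'q')
  sorted[8] = qqRppQQqrp$qq  (last char: 'q')
  sorted[9] = qqqRppQQqrp$q  (last char: 'q')
  sorted[10] = qqqqRppQQqrp$  (last char: '$')
  sorted[11] = qrp$qqqqRppQQ  (last char: 'Q')
  sorted[12] = rp$qqqqRppQQq  (last char: 'q')
Last column: ppQqrpRqqq$Qq
Original string S is at sorted index 10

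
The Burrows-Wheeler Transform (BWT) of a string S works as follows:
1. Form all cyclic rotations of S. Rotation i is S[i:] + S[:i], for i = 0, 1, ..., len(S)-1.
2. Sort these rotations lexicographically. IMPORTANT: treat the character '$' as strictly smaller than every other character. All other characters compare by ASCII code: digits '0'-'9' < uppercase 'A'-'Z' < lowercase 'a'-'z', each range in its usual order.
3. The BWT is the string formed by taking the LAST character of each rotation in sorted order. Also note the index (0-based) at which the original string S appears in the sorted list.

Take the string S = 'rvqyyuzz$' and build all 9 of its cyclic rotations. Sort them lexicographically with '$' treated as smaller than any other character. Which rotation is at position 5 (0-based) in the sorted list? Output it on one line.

Answer: yuzz$rvqy

Derivation:
All 9 rotations (rotation i = S[i:]+S[:i]):
  rot[0] = rvqyyuzz$
  rot[1] = vqyyuzz$r
  rot[2] = qyyuzz$rv
  rot[3] = yyuzz$rvq
  rot[4] = yuzz$rvqy
  rot[5] = uzz$rvqyy
  rot[6] = zz$rvqyyu
  rot[7] = z$rvqyyuz
  rot[8] = $rvqyyuzz
Sorted (with $ < everything):
  sorted[0] = $rvqyyuzz
  sorted[1] = qyyuzz$rv
  sorted[2] = rvqyyuzz$
  sorted[3] = uzz$rvqyy
  sorted[4] = vqyyuzz$r
  sorted[5] = yuzz$rvqy
  sorted[6] = yyuzz$rvq
  sorted[7] = z$rvqyyuz
  sorted[8] = zz$rvqyyu
sorted[5] = yuzz$rvqy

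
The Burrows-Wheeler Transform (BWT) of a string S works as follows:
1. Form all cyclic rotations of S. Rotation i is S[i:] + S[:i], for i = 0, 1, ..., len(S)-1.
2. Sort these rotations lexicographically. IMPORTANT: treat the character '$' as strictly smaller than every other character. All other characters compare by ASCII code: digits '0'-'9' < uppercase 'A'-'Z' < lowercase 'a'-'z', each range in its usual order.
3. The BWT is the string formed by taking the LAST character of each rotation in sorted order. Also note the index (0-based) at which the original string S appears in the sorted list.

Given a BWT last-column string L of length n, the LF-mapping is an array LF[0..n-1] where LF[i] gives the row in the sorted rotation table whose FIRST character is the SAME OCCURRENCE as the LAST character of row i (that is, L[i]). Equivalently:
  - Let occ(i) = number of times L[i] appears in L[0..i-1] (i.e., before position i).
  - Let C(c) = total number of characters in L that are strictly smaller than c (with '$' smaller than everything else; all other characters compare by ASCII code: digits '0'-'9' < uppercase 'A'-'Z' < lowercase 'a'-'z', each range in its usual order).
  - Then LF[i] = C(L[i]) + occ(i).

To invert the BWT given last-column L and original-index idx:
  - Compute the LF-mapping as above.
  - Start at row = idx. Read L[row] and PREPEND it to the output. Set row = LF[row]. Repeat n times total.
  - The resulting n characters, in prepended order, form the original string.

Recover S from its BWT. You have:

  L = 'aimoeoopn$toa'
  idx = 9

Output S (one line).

LF mapping: 1 4 5 7 3 8 9 11 6 0 12 10 2
Walk LF starting at row 9, prepending L[row]:
  step 1: row=9, L[9]='$', prepend. Next row=LF[9]=0
  step 2: row=0, L[0]='a', prepend. Next row=LF[0]=1
  step 3: row=1, L[1]='i', prepend. Next row=LF[1]=4
  step 4: row=4, L[4]='e', prepend. Next row=LF[4]=3
  step 5: row=3, L[3]='o', prepend. Next row=LF[3]=7
  step 6: row=7, L[7]='p', prepend. Next row=LF[7]=11
  step 7: row=11, L[11]='o', prepend. Next row=LF[11]=10
  step 8: row=10, L[10]='t', prepend. Next row=LF[10]=12
  step 9: row=12, L[12]='a', prepend. Next row=LF[12]=2
  step 10: row=2, L[2]='m', prepend. Next row=LF[2]=5
  step 11: row=5, L[5]='o', prepend. Next row=LF[5]=8
  step 12: row=8, L[8]='n', prepend. Next row=LF[8]=6
  step 13: row=6, L[6]='o', prepend. Next row=LF[6]=9
Reversed output: onomatopoeia$

Answer: onomatopoeia$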